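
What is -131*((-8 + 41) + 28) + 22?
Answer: -7969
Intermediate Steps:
-131*((-8 + 41) + 28) + 22 = -131*(33 + 28) + 22 = -131*61 + 22 = -7991 + 22 = -7969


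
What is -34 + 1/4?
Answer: -135/4 ≈ -33.750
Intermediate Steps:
-34 + 1/4 = -34 + (¼)*1 = -34 + ¼ = -135/4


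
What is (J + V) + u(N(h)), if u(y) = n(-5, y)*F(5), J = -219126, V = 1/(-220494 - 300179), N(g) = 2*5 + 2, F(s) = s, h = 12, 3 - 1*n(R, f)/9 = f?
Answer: -114303864364/520673 ≈ -2.1953e+5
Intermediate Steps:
n(R, f) = 27 - 9*f
N(g) = 12 (N(g) = 10 + 2 = 12)
V = -1/520673 (V = 1/(-520673) = -1/520673 ≈ -1.9206e-6)
u(y) = 135 - 45*y (u(y) = (27 - 9*y)*5 = 135 - 45*y)
(J + V) + u(N(h)) = (-219126 - 1/520673) + (135 - 45*12) = -114092991799/520673 + (135 - 540) = -114092991799/520673 - 405 = -114303864364/520673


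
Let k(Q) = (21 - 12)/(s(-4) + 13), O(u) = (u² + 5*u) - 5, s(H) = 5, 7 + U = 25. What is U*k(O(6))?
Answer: 9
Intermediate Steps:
U = 18 (U = -7 + 25 = 18)
O(u) = -5 + u² + 5*u
k(Q) = ½ (k(Q) = (21 - 12)/(5 + 13) = 9/18 = 9*(1/18) = ½)
U*k(O(6)) = 18*(½) = 9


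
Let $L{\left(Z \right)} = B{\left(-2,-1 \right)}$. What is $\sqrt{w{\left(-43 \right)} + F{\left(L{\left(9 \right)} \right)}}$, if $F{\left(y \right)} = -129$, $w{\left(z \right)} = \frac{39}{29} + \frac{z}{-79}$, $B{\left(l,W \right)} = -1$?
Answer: $\frac{i \sqrt{667164401}}{2291} \approx 11.274 i$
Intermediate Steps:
$L{\left(Z \right)} = -1$
$w{\left(z \right)} = \frac{39}{29} - \frac{z}{79}$ ($w{\left(z \right)} = 39 \cdot \frac{1}{29} + z \left(- \frac{1}{79}\right) = \frac{39}{29} - \frac{z}{79}$)
$\sqrt{w{\left(-43 \right)} + F{\left(L{\left(9 \right)} \right)}} = \sqrt{\left(\frac{39}{29} - - \frac{43}{79}\right) - 129} = \sqrt{\left(\frac{39}{29} + \frac{43}{79}\right) - 129} = \sqrt{\frac{4328}{2291} - 129} = \sqrt{- \frac{291211}{2291}} = \frac{i \sqrt{667164401}}{2291}$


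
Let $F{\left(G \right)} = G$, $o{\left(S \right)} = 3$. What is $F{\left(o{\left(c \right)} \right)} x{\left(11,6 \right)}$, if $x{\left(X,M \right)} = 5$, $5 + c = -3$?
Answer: $15$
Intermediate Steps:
$c = -8$ ($c = -5 - 3 = -8$)
$F{\left(o{\left(c \right)} \right)} x{\left(11,6 \right)} = 3 \cdot 5 = 15$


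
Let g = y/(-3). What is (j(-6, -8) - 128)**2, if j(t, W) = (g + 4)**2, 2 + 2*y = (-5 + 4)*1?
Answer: 185761/16 ≈ 11610.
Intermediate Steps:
y = -3/2 (y = -1 + ((-5 + 4)*1)/2 = -1 + (-1*1)/2 = -1 + (1/2)*(-1) = -1 - 1/2 = -3/2 ≈ -1.5000)
g = 1/2 (g = -3/2/(-3) = -3/2*(-1/3) = 1/2 ≈ 0.50000)
j(t, W) = 81/4 (j(t, W) = (1/2 + 4)**2 = (9/2)**2 = 81/4)
(j(-6, -8) - 128)**2 = (81/4 - 128)**2 = (-431/4)**2 = 185761/16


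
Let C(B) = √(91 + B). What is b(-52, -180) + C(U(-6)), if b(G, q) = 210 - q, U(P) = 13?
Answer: 390 + 2*√26 ≈ 400.20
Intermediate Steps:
b(-52, -180) + C(U(-6)) = (210 - 1*(-180)) + √(91 + 13) = (210 + 180) + √104 = 390 + 2*√26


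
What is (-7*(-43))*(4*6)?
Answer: 7224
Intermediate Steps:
(-7*(-43))*(4*6) = 301*24 = 7224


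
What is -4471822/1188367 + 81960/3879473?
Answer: -17250914150486/4610237690591 ≈ -3.7419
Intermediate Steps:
-4471822/1188367 + 81960/3879473 = -17250914150486/4610237690591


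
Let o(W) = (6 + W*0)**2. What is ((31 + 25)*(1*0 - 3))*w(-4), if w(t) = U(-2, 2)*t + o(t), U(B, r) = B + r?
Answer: -6048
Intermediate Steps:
o(W) = 36 (o(W) = (6 + 0)**2 = 6**2 = 36)
w(t) = 36 (w(t) = (-2 + 2)*t + 36 = 0*t + 36 = 0 + 36 = 36)
((31 + 25)*(1*0 - 3))*w(-4) = ((31 + 25)*(1*0 - 3))*36 = (56*(0 - 3))*36 = (56*(-3))*36 = -168*36 = -6048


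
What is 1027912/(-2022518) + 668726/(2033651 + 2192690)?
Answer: -1495898128962/4273925373319 ≈ -0.35001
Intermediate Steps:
1027912/(-2022518) + 668726/(2033651 + 2192690) = 1027912*(-1/2022518) + 668726/4226341 = -513956/1011259 + 668726*(1/4226341) = -513956/1011259 + 668726/4226341 = -1495898128962/4273925373319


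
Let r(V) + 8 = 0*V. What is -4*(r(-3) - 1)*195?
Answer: 7020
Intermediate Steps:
r(V) = -8 (r(V) = -8 + 0*V = -8 + 0 = -8)
-4*(r(-3) - 1)*195 = -4*(-8 - 1)*195 = -4*(-9)*195 = 36*195 = 7020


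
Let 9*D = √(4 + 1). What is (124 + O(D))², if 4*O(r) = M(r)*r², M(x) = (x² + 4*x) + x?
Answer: 5295172540043/344373768 + 81357025*√5/38263752 ≈ 15381.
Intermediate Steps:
M(x) = x² + 5*x
D = √5/9 (D = √(4 + 1)/9 = √5/9 ≈ 0.24845)
O(r) = r³*(5 + r)/4 (O(r) = ((r*(5 + r))*r²)/4 = (r³*(5 + r))/4 = r³*(5 + r)/4)
(124 + O(D))² = (124 + (√5/9)³*(5 + √5/9)/4)² = (124 + (5*√5/729)*(5 + √5/9)/4)² = (124 + 5*√5*(5 + √5/9)/2916)²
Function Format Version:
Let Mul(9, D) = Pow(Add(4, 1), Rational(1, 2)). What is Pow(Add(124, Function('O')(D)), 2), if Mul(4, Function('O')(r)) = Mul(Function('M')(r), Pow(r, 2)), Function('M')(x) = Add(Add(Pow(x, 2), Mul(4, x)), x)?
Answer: Add(Rational(5295172540043, 344373768), Mul(Rational(81357025, 38263752), Pow(5, Rational(1, 2)))) ≈ 15381.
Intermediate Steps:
Function('M')(x) = Add(Pow(x, 2), Mul(5, x))
D = Mul(Rational(1, 9), Pow(5, Rational(1, 2))) (D = Mul(Rational(1, 9), Pow(Add(4, 1), Rational(1, 2))) = Mul(Rational(1, 9), Pow(5, Rational(1, 2))) ≈ 0.24845)
Function('O')(r) = Mul(Rational(1, 4), Pow(r, 3), Add(5, r)) (Function('O')(r) = Mul(Rational(1, 4), Mul(Mul(r, Add(5, r)), Pow(r, 2))) = Mul(Rational(1, 4), Mul(Pow(r, 3), Add(5, r))) = Mul(Rational(1, 4), Pow(r, 3), Add(5, r)))
Pow(Add(124, Function('O')(D)), 2) = Pow(Add(124, Mul(Rational(1, 4), Pow(Mul(Rational(1, 9), Pow(5, Rational(1, 2))), 3), Add(5, Mul(Rational(1, 9), Pow(5, Rational(1, 2)))))), 2) = Pow(Add(124, Mul(Rational(1, 4), Mul(Rational(5, 729), Pow(5, Rational(1, 2))), Add(5, Mul(Rational(1, 9), Pow(5, Rational(1, 2)))))), 2) = Pow(Add(124, Mul(Rational(5, 2916), Pow(5, Rational(1, 2)), Add(5, Mul(Rational(1, 9), Pow(5, Rational(1, 2)))))), 2)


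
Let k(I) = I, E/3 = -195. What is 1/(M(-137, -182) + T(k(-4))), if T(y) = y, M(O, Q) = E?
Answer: -1/589 ≈ -0.0016978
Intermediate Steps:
E = -585 (E = 3*(-195) = -585)
M(O, Q) = -585
1/(M(-137, -182) + T(k(-4))) = 1/(-585 - 4) = 1/(-589) = -1/589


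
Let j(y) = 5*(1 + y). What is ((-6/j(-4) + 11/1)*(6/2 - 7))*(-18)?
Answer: 4104/5 ≈ 820.80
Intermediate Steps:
j(y) = 5 + 5*y
((-6/j(-4) + 11/1)*(6/2 - 7))*(-18) = ((-6/(5 + 5*(-4)) + 11/1)*(6/2 - 7))*(-18) = ((-6/(5 - 20) + 11*1)*(6*(½) - 7))*(-18) = ((-6/(-15) + 11)*(3 - 7))*(-18) = ((-6*(-1/15) + 11)*(-4))*(-18) = ((⅖ + 11)*(-4))*(-18) = ((57/5)*(-4))*(-18) = -228/5*(-18) = 4104/5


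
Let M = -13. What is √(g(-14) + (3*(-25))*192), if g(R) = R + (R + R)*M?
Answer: 5*I*√562 ≈ 118.53*I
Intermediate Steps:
g(R) = -25*R (g(R) = R + (R + R)*(-13) = R + (2*R)*(-13) = R - 26*R = -25*R)
√(g(-14) + (3*(-25))*192) = √(-25*(-14) + (3*(-25))*192) = √(350 - 75*192) = √(350 - 14400) = √(-14050) = 5*I*√562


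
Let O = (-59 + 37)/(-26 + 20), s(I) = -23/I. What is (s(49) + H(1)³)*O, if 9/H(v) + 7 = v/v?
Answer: -16577/1176 ≈ -14.096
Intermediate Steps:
H(v) = -3/2 (H(v) = 9/(-7 + v/v) = 9/(-7 + 1) = 9/(-6) = 9*(-⅙) = -3/2)
O = 11/3 (O = -22/(-6) = -22*(-⅙) = 11/3 ≈ 3.6667)
(s(49) + H(1)³)*O = (-23/49 + (-3/2)³)*(11/3) = (-23*1/49 - 27/8)*(11/3) = (-23/49 - 27/8)*(11/3) = -1507/392*11/3 = -16577/1176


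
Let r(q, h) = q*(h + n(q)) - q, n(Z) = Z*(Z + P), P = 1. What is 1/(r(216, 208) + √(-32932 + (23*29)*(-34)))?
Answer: 5084532/51704931345853 - I*√55610/103409862691706 ≈ 9.8338e-8 - 2.2804e-12*I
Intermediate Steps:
n(Z) = Z*(1 + Z) (n(Z) = Z*(Z + 1) = Z*(1 + Z))
r(q, h) = -q + q*(h + q*(1 + q)) (r(q, h) = q*(h + q*(1 + q)) - q = -q + q*(h + q*(1 + q)))
1/(r(216, 208) + √(-32932 + (23*29)*(-34))) = 1/(216*(-1 + 208 + 216*(1 + 216)) + √(-32932 + (23*29)*(-34))) = 1/(216*(-1 + 208 + 216*217) + √(-32932 + 667*(-34))) = 1/(216*(-1 + 208 + 46872) + √(-32932 - 22678)) = 1/(216*47079 + √(-55610)) = 1/(10169064 + I*√55610)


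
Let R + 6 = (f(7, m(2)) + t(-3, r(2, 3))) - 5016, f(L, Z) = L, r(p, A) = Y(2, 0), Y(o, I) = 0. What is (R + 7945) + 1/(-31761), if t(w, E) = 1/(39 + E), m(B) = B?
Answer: 1209787064/412893 ≈ 2930.0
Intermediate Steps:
r(p, A) = 0
R = -195584/39 (R = -6 + ((7 + 1/(39 + 0)) - 5016) = -6 + ((7 + 1/39) - 5016) = -6 + (274/39 - 5016) = -6 - 195350/39 = -195584/39 ≈ -5015.0)
(R + 7945) + 1/(-31761) = (-195584/39 + 7945) + 1/(-31761) = 114271/39 - 1/31761 = 1209787064/412893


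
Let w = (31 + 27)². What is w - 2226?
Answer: 1138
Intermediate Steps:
w = 3364 (w = 58² = 3364)
w - 2226 = 3364 - 2226 = 1138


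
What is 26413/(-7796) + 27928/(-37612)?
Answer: -302793111/73305788 ≈ -4.1305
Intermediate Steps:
26413/(-7796) + 27928/(-37612) = 26413*(-1/7796) + 27928*(-1/37612) = -26413/7796 - 6982/9403 = -302793111/73305788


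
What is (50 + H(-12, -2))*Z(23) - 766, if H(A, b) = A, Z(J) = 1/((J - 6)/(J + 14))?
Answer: -11616/17 ≈ -683.29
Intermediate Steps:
Z(J) = (14 + J)/(-6 + J) (Z(J) = 1/((-6 + J)/(14 + J)) = (14 + J)/(-6 + J))
(50 + H(-12, -2))*Z(23) - 766 = (50 - 12)*((14 + 23)/(-6 + 23)) - 766 = 38*(37/17) - 766 = 1406/17 - 766 = -11616/17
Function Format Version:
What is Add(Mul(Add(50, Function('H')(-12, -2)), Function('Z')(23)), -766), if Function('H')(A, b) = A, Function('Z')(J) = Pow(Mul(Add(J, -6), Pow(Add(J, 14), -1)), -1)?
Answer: Rational(-11616, 17) ≈ -683.29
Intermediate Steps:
Function('Z')(J) = Mul(Pow(Add(-6, J), -1), Add(14, J)) (Function('Z')(J) = Pow(Mul(Add(-6, J), Pow(Add(14, J), -1)), -1) = Pow(Mul(Pow(Add(14, J), -1), Add(-6, J)), -1) = Mul(Pow(Add(-6, J), -1), Add(14, J)))
Add(Mul(Add(50, Function('H')(-12, -2)), Function('Z')(23)), -766) = Add(Mul(Add(50, -12), Mul(Pow(Add(-6, 23), -1), Add(14, 23))), -766) = Add(Mul(38, Mul(Pow(17, -1), 37)), -766) = Add(Mul(38, Mul(Rational(1, 17), 37)), -766) = Add(Mul(38, Rational(37, 17)), -766) = Add(Rational(1406, 17), -766) = Rational(-11616, 17)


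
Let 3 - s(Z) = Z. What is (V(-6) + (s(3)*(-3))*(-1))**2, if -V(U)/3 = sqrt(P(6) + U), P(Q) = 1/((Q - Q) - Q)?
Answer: -111/2 ≈ -55.500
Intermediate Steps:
s(Z) = 3 - Z
P(Q) = -1/Q (P(Q) = 1/(0 - Q) = 1/(-Q) = -1/Q)
V(U) = -3*sqrt(-1/6 + U)
(V(-6) + (s(3)*(-3))*(-1))**2 = (-sqrt(-6 + 36*(-6))/2 + ((3 - 1*3)*(-3))*(-1))**2 = (-sqrt(-6 - 216)/2 + ((3 - 3)*(-3))*(-1))**2 = (-I*sqrt(222)/2 + (0*(-3))*(-1))**2 = (-I*sqrt(222)/2 + 0*(-1))**2 = (-I*sqrt(222)/2 + 0)**2 = (-I*sqrt(222)/2)**2 = -111/2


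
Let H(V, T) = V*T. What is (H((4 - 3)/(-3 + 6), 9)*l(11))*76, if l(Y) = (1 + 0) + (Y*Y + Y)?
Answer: 30324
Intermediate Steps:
H(V, T) = T*V
l(Y) = 1 + Y + Y² (l(Y) = 1 + (Y² + Y) = 1 + (Y + Y²) = 1 + Y + Y²)
(H((4 - 3)/(-3 + 6), 9)*l(11))*76 = ((9*((4 - 3)/(-3 + 6)))*(1 + 11 + 11²))*76 = ((9*(1/3))*(1 + 11 + 121))*76 = ((9*(1*(⅓)))*133)*76 = ((9*(⅓))*133)*76 = (3*133)*76 = 399*76 = 30324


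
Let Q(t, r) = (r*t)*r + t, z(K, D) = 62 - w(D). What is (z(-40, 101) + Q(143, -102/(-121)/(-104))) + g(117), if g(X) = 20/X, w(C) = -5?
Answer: 523692049/2491632 ≈ 210.18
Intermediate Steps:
z(K, D) = 67 (z(K, D) = 62 - 1*(-5) = 62 + 5 = 67)
Q(t, r) = t + t*r² (Q(t, r) = t*r² + t = t + t*r²)
(z(-40, 101) + Q(143, -102/(-121)/(-104))) + g(117) = (67 + 143*(1 + (-102/(-121)/(-104))²)) + 20/117 = (67 + 143*(1 + (-102*(-1/121)*(-1/104))²)) + 20*(1/117) = (67 + 143*(1 + ((102/121)*(-1/104))²)) + 20/117 = (67 + 143*(1 + (-51/6292)²)) + 20/117 = (67 + 143*(1 + 2601/39589264)) + 20/117 = (67 + 143*(39591865/39589264)) + 20/117 = (67 + 39591865/276848) + 20/117 = 58140681/276848 + 20/117 = 523692049/2491632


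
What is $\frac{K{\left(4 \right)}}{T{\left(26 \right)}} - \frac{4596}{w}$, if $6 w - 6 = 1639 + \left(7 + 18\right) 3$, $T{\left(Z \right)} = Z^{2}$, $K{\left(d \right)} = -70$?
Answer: $- \frac{1172611}{72670} \approx -16.136$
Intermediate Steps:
$w = \frac{860}{3}$ ($w = 1 + \frac{1639 + \left(7 + 18\right) 3}{6} = 1 + \frac{1639 + 25 \cdot 3}{6} = 1 + \frac{1639 + 75}{6} = 1 + \frac{1}{6} \cdot 1714 = 1 + \frac{857}{3} = \frac{860}{3} \approx 286.67$)
$\frac{K{\left(4 \right)}}{T{\left(26 \right)}} - \frac{4596}{w} = - \frac{70}{26^{2}} - \frac{4596}{\frac{860}{3}} = - \frac{70}{676} - \frac{3447}{215} = \left(-70\right) \frac{1}{676} - \frac{3447}{215} = - \frac{35}{338} - \frac{3447}{215} = - \frac{1172611}{72670}$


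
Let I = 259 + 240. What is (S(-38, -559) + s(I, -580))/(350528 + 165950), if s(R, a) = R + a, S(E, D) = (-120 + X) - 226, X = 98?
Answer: -329/516478 ≈ -0.00063701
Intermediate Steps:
I = 499
S(E, D) = -248 (S(E, D) = (-120 + 98) - 226 = -22 - 226 = -248)
(S(-38, -559) + s(I, -580))/(350528 + 165950) = (-248 + (499 - 580))/(350528 + 165950) = (-248 - 81)/516478 = -329*1/516478 = -329/516478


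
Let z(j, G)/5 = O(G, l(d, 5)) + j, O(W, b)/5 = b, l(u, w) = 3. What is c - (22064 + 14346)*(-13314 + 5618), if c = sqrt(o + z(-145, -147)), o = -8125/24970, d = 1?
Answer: 280211360 + 5*I*sqrt(648765546)/4994 ≈ 2.8021e+8 + 25.501*I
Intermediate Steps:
O(W, b) = 5*b
z(j, G) = 75 + 5*j (z(j, G) = 5*(5*3 + j) = 5*(15 + j) = 75 + 5*j)
o = -1625/4994 (o = -8125*1/24970 = -1625/4994 ≈ -0.32539)
c = 5*I*sqrt(648765546)/4994 (c = sqrt(-1625/4994 + (75 + 5*(-145))) = sqrt(-1625/4994 + (75 - 725)) = sqrt(-1625/4994 - 650) = sqrt(-3247725/4994) = 5*I*sqrt(648765546)/4994 ≈ 25.501*I)
c - (22064 + 14346)*(-13314 + 5618) = 5*I*sqrt(648765546)/4994 - (22064 + 14346)*(-13314 + 5618) = 5*I*sqrt(648765546)/4994 - 36410*(-7696) = 5*I*sqrt(648765546)/4994 - 1*(-280211360) = 5*I*sqrt(648765546)/4994 + 280211360 = 280211360 + 5*I*sqrt(648765546)/4994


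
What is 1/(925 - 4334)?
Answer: -1/3409 ≈ -0.00029334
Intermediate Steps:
1/(925 - 4334) = 1/(-3409) = -1/3409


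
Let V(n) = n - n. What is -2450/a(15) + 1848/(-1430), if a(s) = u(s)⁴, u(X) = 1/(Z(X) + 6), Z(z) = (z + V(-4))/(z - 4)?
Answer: -6855191549094/951665 ≈ -7.2034e+6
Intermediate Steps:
V(n) = 0
Z(z) = z/(-4 + z) (Z(z) = (z + 0)/(z - 4) = z/(-4 + z))
u(X) = 1/(6 + X/(-4 + X)) (u(X) = 1/(X/(-4 + X) + 6) = 1/(6 + X/(-4 + X)))
a(s) = (-4 + s)⁴/(-24 + 7*s)⁴ (a(s) = ((-4 + s)/(-24 + 7*s))⁴ = (-4 + s)⁴/(-24 + 7*s)⁴)
-2450/a(15) + 1848/(-1430) = -2450*(-24 + 7*15)⁴/(-4 + 15)⁴ + 1848/(-1430) = -2450*(-24 + 105)⁴/14641 + 1848*(-1/1430) = -2450/(14641/81⁴) - 84/65 = -2450/((1/43046721)*14641) - 84/65 = -2450/14641/43046721 - 84/65 = -2450*43046721/14641 - 84/65 = -105464466450/14641 - 84/65 = -6855191549094/951665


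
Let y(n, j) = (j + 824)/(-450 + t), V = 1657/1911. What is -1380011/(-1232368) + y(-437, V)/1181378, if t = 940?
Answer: 381653065955789437/340820781199538640 ≈ 1.1198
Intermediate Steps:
V = 1657/1911 (V = 1657*(1/1911) = 1657/1911 ≈ 0.86709)
y(n, j) = 412/245 + j/490 (y(n, j) = (j + 824)/(-450 + 940) = (824 + j)/490 = (824 + j)*(1/490) = 412/245 + j/490)
-1380011/(-1232368) + y(-437, V)/1181378 = -1380011/(-1232368) + (412/245 + (1/490)*(1657/1911))/1181378 = -1380011*(-1/1232368) + (412/245 + 1657/936390)*(1/1181378) = 1380011/1232368 + (1576321/936390)*(1/1181378) = 1380011/1232368 + 1576321/1106230545420 = 381653065955789437/340820781199538640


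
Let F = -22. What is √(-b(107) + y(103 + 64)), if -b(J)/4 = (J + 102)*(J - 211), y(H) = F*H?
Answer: I*√90618 ≈ 301.03*I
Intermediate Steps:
y(H) = -22*H
b(J) = -4*(-211 + J)*(102 + J) (b(J) = -4*(J + 102)*(J - 211) = -4*(102 + J)*(-211 + J) = -4*(-211 + J)*(102 + J))
√(-b(107) + y(103 + 64)) = √(-(86088 - 4*107² + 436*107) - 22*(103 + 64)) = √(-(86088 - 4*11449 + 46652) - 22*167) = √(-(86088 - 45796 + 46652) - 3674) = √(-1*86944 - 3674) = √(-86944 - 3674) = √(-90618) = I*√90618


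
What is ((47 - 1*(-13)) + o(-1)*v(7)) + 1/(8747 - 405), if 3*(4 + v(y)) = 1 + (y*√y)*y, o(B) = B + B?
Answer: 1685087/25026 - 98*√7/3 ≈ -19.094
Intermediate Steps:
o(B) = 2*B
v(y) = -11/3 + y^(5/2)/3 (v(y) = -4 + (1 + (y*√y)*y)/3 = -4 + (1 + y^(3/2)*y)/3 = -4 + (1 + y^(5/2))/3 = -4 + (⅓ + y^(5/2)/3) = -11/3 + y^(5/2)/3)
((47 - 1*(-13)) + o(-1)*v(7)) + 1/(8747 - 405) = ((47 - 1*(-13)) + (2*(-1))*(-11/3 + 7^(5/2)/3)) + 1/(8747 - 405) = ((47 + 13) - 2*(-11/3 + (49*√7)/3)) + 1/8342 = (60 - 2*(-11/3 + 49*√7/3)) + 1/8342 = (60 + (22/3 - 98*√7/3)) + 1/8342 = (202/3 - 98*√7/3) + 1/8342 = 1685087/25026 - 98*√7/3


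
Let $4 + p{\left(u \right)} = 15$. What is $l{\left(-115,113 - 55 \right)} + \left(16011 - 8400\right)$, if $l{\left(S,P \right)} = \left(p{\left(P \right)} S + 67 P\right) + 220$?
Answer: $10452$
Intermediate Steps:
$p{\left(u \right)} = 11$ ($p{\left(u \right)} = -4 + 15 = 11$)
$l{\left(S,P \right)} = 220 + 11 S + 67 P$ ($l{\left(S,P \right)} = \left(11 S + 67 P\right) + 220 = 220 + 11 S + 67 P$)
$l{\left(-115,113 - 55 \right)} + \left(16011 - 8400\right) = \left(220 + 11 \left(-115\right) + 67 \left(113 - 55\right)\right) + \left(16011 - 8400\right) = \left(220 - 1265 + 67 \left(113 - 55\right)\right) + \left(16011 - 8400\right) = \left(220 - 1265 + 67 \cdot 58\right) + 7611 = \left(220 - 1265 + 3886\right) + 7611 = 2841 + 7611 = 10452$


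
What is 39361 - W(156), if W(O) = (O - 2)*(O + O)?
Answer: -8687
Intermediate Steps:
W(O) = 2*O*(-2 + O) (W(O) = (-2 + O)*(2*O) = 2*O*(-2 + O))
39361 - W(156) = 39361 - 2*156*(-2 + 156) = 39361 - 2*156*154 = 39361 - 1*48048 = 39361 - 48048 = -8687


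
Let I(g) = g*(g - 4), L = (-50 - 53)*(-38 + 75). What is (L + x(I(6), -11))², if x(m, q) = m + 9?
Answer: 14364100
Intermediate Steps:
L = -3811 (L = -103*37 = -3811)
I(g) = g*(-4 + g)
x(m, q) = 9 + m
(L + x(I(6), -11))² = (-3811 + (9 + 6*(-4 + 6)))² = (-3811 + (9 + 6*2))² = (-3811 + (9 + 12))² = (-3811 + 21)² = (-3790)² = 14364100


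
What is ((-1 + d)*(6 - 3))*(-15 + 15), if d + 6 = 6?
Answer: 0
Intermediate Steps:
d = 0 (d = -6 + 6 = 0)
((-1 + d)*(6 - 3))*(-15 + 15) = ((-1 + 0)*(6 - 3))*(-15 + 15) = -1*3*0 = -3*0 = 0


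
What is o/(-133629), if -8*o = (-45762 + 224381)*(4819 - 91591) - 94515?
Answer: -5166407461/356344 ≈ -14498.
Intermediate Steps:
o = 15499222383/8 (o = -((-45762 + 224381)*(4819 - 91591) - 94515)/8 = -(178619*(-86772) - 94515)/8 = -(-15499127868 - 94515)/8 = -1/8*(-15499222383) = 15499222383/8 ≈ 1.9374e+9)
o/(-133629) = (15499222383/8)/(-133629) = (15499222383/8)*(-1/133629) = -5166407461/356344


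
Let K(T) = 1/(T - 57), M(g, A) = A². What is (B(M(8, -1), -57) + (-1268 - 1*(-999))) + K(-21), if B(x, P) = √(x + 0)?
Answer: -20905/78 ≈ -268.01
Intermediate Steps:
K(T) = 1/(-57 + T)
B(x, P) = √x
(B(M(8, -1), -57) + (-1268 - 1*(-999))) + K(-21) = (√((-1)²) + (-1268 - 1*(-999))) + 1/(-57 - 21) = (√1 + (-1268 + 999)) + 1/(-78) = (1 - 269) - 1/78 = -268 - 1/78 = -20905/78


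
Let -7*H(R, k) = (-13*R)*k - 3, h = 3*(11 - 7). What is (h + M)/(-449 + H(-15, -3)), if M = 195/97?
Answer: -1359/35405 ≈ -0.038384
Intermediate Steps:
h = 12 (h = 3*4 = 12)
H(R, k) = 3/7 + 13*R*k/7 (H(R, k) = -((-13*R)*k - 3)/7 = -(-13*R*k - 3)/7 = -(-3 - 13*R*k)/7 = 3/7 + 13*R*k/7)
M = 195/97 (M = 195*(1/97) = 195/97 ≈ 2.0103)
(h + M)/(-449 + H(-15, -3)) = (12 + 195/97)/(-449 + (3/7 + (13/7)*(-15)*(-3))) = 1359/(97*(-449 + (3/7 + 585/7))) = 1359/(97*(-449 + 84)) = (1359/97)/(-365) = (1359/97)*(-1/365) = -1359/35405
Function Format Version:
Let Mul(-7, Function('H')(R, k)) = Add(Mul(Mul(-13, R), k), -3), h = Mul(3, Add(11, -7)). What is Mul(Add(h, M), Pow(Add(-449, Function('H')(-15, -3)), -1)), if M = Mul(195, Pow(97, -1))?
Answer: Rational(-1359, 35405) ≈ -0.038384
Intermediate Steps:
h = 12 (h = Mul(3, 4) = 12)
Function('H')(R, k) = Add(Rational(3, 7), Mul(Rational(13, 7), R, k)) (Function('H')(R, k) = Mul(Rational(-1, 7), Add(Mul(Mul(-13, R), k), -3)) = Mul(Rational(-1, 7), Add(Mul(-13, R, k), -3)) = Mul(Rational(-1, 7), Add(-3, Mul(-13, R, k))) = Add(Rational(3, 7), Mul(Rational(13, 7), R, k)))
M = Rational(195, 97) (M = Mul(195, Rational(1, 97)) = Rational(195, 97) ≈ 2.0103)
Mul(Add(h, M), Pow(Add(-449, Function('H')(-15, -3)), -1)) = Mul(Add(12, Rational(195, 97)), Pow(Add(-449, Add(Rational(3, 7), Mul(Rational(13, 7), -15, -3))), -1)) = Mul(Rational(1359, 97), Pow(Add(-449, Add(Rational(3, 7), Rational(585, 7))), -1)) = Mul(Rational(1359, 97), Pow(Add(-449, 84), -1)) = Mul(Rational(1359, 97), Pow(-365, -1)) = Mul(Rational(1359, 97), Rational(-1, 365)) = Rational(-1359, 35405)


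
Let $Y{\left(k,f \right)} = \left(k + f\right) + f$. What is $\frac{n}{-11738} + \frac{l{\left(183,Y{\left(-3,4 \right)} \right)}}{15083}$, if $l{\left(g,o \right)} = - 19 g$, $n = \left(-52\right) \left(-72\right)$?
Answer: $- \frac{48641889}{88522127} \approx -0.54949$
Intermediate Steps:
$Y{\left(k,f \right)} = k + 2 f$ ($Y{\left(k,f \right)} = \left(f + k\right) + f = k + 2 f$)
$n = 3744$
$\frac{n}{-11738} + \frac{l{\left(183,Y{\left(-3,4 \right)} \right)}}{15083} = \frac{3744}{-11738} + \frac{\left(-19\right) 183}{15083} = 3744 \left(- \frac{1}{11738}\right) - \frac{3477}{15083} = - \frac{1872}{5869} - \frac{3477}{15083} = - \frac{48641889}{88522127}$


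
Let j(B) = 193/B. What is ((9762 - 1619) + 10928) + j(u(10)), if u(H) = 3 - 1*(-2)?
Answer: 95548/5 ≈ 19110.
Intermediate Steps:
u(H) = 5 (u(H) = 3 + 2 = 5)
((9762 - 1619) + 10928) + j(u(10)) = ((9762 - 1619) + 10928) + 193/5 = (8143 + 10928) + 193*(⅕) = 19071 + 193/5 = 95548/5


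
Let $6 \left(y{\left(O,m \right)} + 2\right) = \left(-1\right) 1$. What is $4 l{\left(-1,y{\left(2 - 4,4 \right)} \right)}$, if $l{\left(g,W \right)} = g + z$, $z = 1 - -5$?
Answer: $20$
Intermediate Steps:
$z = 6$ ($z = 1 + 5 = 6$)
$y{\left(O,m \right)} = - \frac{13}{6}$ ($y{\left(O,m \right)} = -2 + \frac{\left(-1\right) 1}{6} = -2 + \frac{1}{6} \left(-1\right) = -2 - \frac{1}{6} = - \frac{13}{6}$)
$l{\left(g,W \right)} = 6 + g$ ($l{\left(g,W \right)} = g + 6 = 6 + g$)
$4 l{\left(-1,y{\left(2 - 4,4 \right)} \right)} = 4 \left(6 - 1\right) = 4 \cdot 5 = 20$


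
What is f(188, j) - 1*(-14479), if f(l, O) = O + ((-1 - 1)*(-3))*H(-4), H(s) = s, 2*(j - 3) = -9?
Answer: 28907/2 ≈ 14454.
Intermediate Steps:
j = -3/2 (j = 3 + (½)*(-9) = 3 - 9/2 = -3/2 ≈ -1.5000)
f(l, O) = -24 + O (f(l, O) = O + ((-1 - 1)*(-3))*(-4) = O - 2*(-3)*(-4) = O + 6*(-4) = O - 24 = -24 + O)
f(188, j) - 1*(-14479) = (-24 - 3/2) - 1*(-14479) = -51/2 + 14479 = 28907/2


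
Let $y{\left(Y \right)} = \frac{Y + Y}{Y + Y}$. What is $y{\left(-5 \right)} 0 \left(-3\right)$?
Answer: $0$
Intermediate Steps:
$y{\left(Y \right)} = 1$ ($y{\left(Y \right)} = \frac{2 Y}{2 Y} = 2 Y \frac{1}{2 Y} = 1$)
$y{\left(-5 \right)} 0 \left(-3\right) = 1 \cdot 0 \left(-3\right) = 0 \left(-3\right) = 0$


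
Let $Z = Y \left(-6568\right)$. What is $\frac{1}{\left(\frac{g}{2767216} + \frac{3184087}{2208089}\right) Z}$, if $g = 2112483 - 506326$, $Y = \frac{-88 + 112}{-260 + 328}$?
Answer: $- \frac{6492150410863}{30436754257869195} \approx -0.0002133$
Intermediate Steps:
$Y = \frac{6}{17}$ ($Y = \frac{24}{68} = 24 \cdot \frac{1}{68} = \frac{6}{17} \approx 0.35294$)
$g = 1606157$ ($g = 2112483 - 506326 = 1606157$)
$Z = - \frac{39408}{17}$ ($Z = \frac{6}{17} \left(-6568\right) = - \frac{39408}{17} \approx -2318.1$)
$\frac{1}{\left(\frac{g}{2767216} + \frac{3184087}{2208089}\right) Z} = \frac{1}{\left(\frac{1606157}{2767216} + \frac{3184087}{2208089}\right) \left(- \frac{39408}{17}\right)} = \frac{1}{1606157 \cdot \frac{1}{2767216} + 3184087 \cdot \frac{1}{2208089}} \left(- \frac{17}{39408}\right) = \frac{1}{\frac{1606157}{2767216} + \frac{3184087}{2208089}} \left(- \frac{17}{39408}\right) = \frac{1}{\frac{12357594095765}{6110259210224}} \left(- \frac{17}{39408}\right) = \frac{6110259210224}{12357594095765} \left(- \frac{17}{39408}\right) = - \frac{6492150410863}{30436754257869195}$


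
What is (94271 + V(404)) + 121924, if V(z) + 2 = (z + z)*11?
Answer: 225081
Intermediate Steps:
V(z) = -2 + 22*z (V(z) = -2 + (z + z)*11 = -2 + (2*z)*11 = -2 + 22*z)
(94271 + V(404)) + 121924 = (94271 + (-2 + 22*404)) + 121924 = (94271 + (-2 + 8888)) + 121924 = (94271 + 8886) + 121924 = 103157 + 121924 = 225081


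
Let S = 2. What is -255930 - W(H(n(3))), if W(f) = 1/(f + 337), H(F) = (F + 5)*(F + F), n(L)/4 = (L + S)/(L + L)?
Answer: -904200699/3533 ≈ -2.5593e+5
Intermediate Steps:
n(L) = 2*(2 + L)/L (n(L) = 4*((L + 2)/(L + L)) = 4*((2 + L)/((2*L))) = 4*((2 + L)*(1/(2*L))) = 4*((2 + L)/(2*L)) = 2*(2 + L)/L)
H(F) = 2*F*(5 + F) (H(F) = (5 + F)*(2*F) = 2*F*(5 + F))
W(f) = 1/(337 + f)
-255930 - W(H(n(3))) = -255930 - 1/(337 + 2*(2 + 4/3)*(5 + (2 + 4/3))) = -255930 - 1/(337 + 2*(10/3)*(5 + 10/3)) = -255930 - 1/(337 + 2*(10/3)*(25/3)) = -255930 - 1/(337 + 500/9) = -255930 - 1/3533/9 = -255930 - 1*9/3533 = -255930 - 9/3533 = -904200699/3533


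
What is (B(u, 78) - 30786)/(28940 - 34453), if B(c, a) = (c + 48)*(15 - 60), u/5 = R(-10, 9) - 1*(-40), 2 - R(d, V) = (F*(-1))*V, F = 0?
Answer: 42396/5513 ≈ 7.6902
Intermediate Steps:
R(d, V) = 2 (R(d, V) = 2 - 0*(-1)*V = 2 - 0*V = 2 - 1*0 = 2 + 0 = 2)
u = 210 (u = 5*(2 - 1*(-40)) = 5*(2 + 40) = 5*42 = 210)
B(c, a) = -2160 - 45*c (B(c, a) = (48 + c)*(-45) = -2160 - 45*c)
(B(u, 78) - 30786)/(28940 - 34453) = ((-2160 - 45*210) - 30786)/(28940 - 34453) = ((-2160 - 9450) - 30786)/(-5513) = (-11610 - 30786)*(-1/5513) = -42396*(-1/5513) = 42396/5513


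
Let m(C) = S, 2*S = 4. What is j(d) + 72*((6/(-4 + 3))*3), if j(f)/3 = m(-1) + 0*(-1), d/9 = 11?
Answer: -1290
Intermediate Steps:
d = 99 (d = 9*11 = 99)
S = 2 (S = (½)*4 = 2)
m(C) = 2
j(f) = 6 (j(f) = 3*(2 + 0*(-1)) = 3*(2 + 0) = 3*2 = 6)
j(d) + 72*((6/(-4 + 3))*3) = 6 + 72*((6/(-4 + 3))*3) = 6 + 72*((6/(-1))*3) = 6 + 72*((6*(-1))*3) = 6 + 72*(-6*3) = 6 + 72*(-18) = 6 - 1296 = -1290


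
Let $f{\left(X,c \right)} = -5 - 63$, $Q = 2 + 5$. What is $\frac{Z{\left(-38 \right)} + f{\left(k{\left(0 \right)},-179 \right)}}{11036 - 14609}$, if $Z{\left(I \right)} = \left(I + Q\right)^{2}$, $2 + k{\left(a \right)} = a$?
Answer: $- \frac{893}{3573} \approx -0.24993$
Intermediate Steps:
$Q = 7$
$k{\left(a \right)} = -2 + a$
$f{\left(X,c \right)} = -68$ ($f{\left(X,c \right)} = -5 - 63 = -68$)
$Z{\left(I \right)} = \left(7 + I\right)^{2}$ ($Z{\left(I \right)} = \left(I + 7\right)^{2} = \left(7 + I\right)^{2}$)
$\frac{Z{\left(-38 \right)} + f{\left(k{\left(0 \right)},-179 \right)}}{11036 - 14609} = \frac{\left(7 - 38\right)^{2} - 68}{11036 - 14609} = \frac{\left(-31\right)^{2} - 68}{-3573} = \left(961 - 68\right) \left(- \frac{1}{3573}\right) = 893 \left(- \frac{1}{3573}\right) = - \frac{893}{3573}$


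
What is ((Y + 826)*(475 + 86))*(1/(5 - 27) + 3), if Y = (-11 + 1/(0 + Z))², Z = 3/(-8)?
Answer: 10072075/6 ≈ 1.6787e+6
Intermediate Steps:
Z = -3/8 (Z = 3*(-⅛) = -3/8 ≈ -0.37500)
Y = 1681/9 (Y = (-11 + 1/(0 - 3/8))² = (-11 + 1/(-3/8))² = (-11 - 8/3)² = (-41/3)² = 1681/9 ≈ 186.78)
((Y + 826)*(475 + 86))*(1/(5 - 27) + 3) = ((1681/9 + 826)*(475 + 86))*(1/(5 - 27) + 3) = ((9115/9)*561)*(1/(-22) + 3) = 1704505*(-1/22 + 3)/3 = (1704505/3)*(65/22) = 10072075/6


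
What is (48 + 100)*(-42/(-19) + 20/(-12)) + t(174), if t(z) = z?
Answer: 14506/57 ≈ 254.49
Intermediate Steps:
(48 + 100)*(-42/(-19) + 20/(-12)) + t(174) = (48 + 100)*(-42/(-19) + 20/(-12)) + 174 = 148*(-42*(-1/19) + 20*(-1/12)) + 174 = 148*(42/19 - 5/3) + 174 = 148*(31/57) + 174 = 4588/57 + 174 = 14506/57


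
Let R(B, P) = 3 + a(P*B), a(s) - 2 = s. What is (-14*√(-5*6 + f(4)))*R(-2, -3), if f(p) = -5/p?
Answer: -385*I*√5 ≈ -860.89*I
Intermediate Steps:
a(s) = 2 + s
R(B, P) = 5 + B*P (R(B, P) = 3 + (2 + P*B) = 3 + (2 + B*P) = 5 + B*P)
(-14*√(-5*6 + f(4)))*R(-2, -3) = (-14*√(-5*6 - 5/4))*(5 - 2*(-3)) = (-14*√(-30 - 5*¼))*(5 + 6) = -14*√(-30 - 5/4)*11 = -35*I*√5*11 = -385*I*√5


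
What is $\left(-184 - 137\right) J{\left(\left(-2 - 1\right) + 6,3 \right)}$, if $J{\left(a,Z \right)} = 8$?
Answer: $-2568$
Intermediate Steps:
$\left(-184 - 137\right) J{\left(\left(-2 - 1\right) + 6,3 \right)} = \left(-184 - 137\right) 8 = \left(-321\right) 8 = -2568$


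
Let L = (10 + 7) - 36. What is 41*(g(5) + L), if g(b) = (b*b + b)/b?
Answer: -533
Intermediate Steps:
L = -19 (L = 17 - 36 = -19)
g(b) = (b + b²)/b (g(b) = (b² + b)/b = (b + b²)/b)
41*(g(5) + L) = 41*((1 + 5) - 19) = 41*(6 - 19) = 41*(-13) = -533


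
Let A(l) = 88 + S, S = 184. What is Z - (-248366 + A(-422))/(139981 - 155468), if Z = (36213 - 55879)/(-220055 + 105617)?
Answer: -14043406915/886150653 ≈ -15.848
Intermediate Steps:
A(l) = 272 (A(l) = 88 + 184 = 272)
Z = 9833/57219 (Z = -19666/(-114438) = -19666*(-1/114438) = 9833/57219 ≈ 0.17185)
Z - (-248366 + A(-422))/(139981 - 155468) = 9833/57219 - (-248366 + 272)/(139981 - 155468) = 9833/57219 - (-248094)/(-15487) = 9833/57219 - (-248094)*(-1)/15487 = 9833/57219 - 1*248094/15487 = 9833/57219 - 248094/15487 = -14043406915/886150653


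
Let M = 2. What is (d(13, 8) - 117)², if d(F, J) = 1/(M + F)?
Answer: 3076516/225 ≈ 13673.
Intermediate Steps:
d(F, J) = 1/(2 + F)
(d(13, 8) - 117)² = (1/(2 + 13) - 117)² = (1/15 - 117)² = (-1754/15)² = 3076516/225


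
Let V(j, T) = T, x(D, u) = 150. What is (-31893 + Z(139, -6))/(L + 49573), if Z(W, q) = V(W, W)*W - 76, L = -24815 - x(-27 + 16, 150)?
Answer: -1581/3076 ≈ -0.51398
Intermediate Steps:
L = -24965 (L = -24815 - 1*150 = -24815 - 150 = -24965)
Z(W, q) = -76 + W² (Z(W, q) = W*W - 76 = W² - 76 = -76 + W²)
(-31893 + Z(139, -6))/(L + 49573) = (-31893 + (-76 + 139²))/(-24965 + 49573) = (-31893 + (-76 + 19321))/24608 = (-31893 + 19245)*(1/24608) = -12648*1/24608 = -1581/3076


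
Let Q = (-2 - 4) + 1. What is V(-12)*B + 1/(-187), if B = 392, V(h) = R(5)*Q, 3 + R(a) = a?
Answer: -733041/187 ≈ -3920.0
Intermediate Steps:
Q = -5 (Q = -6 + 1 = -5)
R(a) = -3 + a
V(h) = -10 (V(h) = (-3 + 5)*(-5) = 2*(-5) = -10)
V(-12)*B + 1/(-187) = -10*392 + 1/(-187) = -3920 - 1/187 = -733041/187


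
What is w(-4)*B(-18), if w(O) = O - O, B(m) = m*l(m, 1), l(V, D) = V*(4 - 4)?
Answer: 0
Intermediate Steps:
l(V, D) = 0 (l(V, D) = V*0 = 0)
B(m) = 0 (B(m) = m*0 = 0)
w(O) = 0
w(-4)*B(-18) = 0*0 = 0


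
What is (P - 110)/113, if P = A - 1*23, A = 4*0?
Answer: -133/113 ≈ -1.1770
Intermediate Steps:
A = 0
P = -23 (P = 0 - 1*23 = 0 - 23 = -23)
(P - 110)/113 = (-23 - 110)/113 = -133*1/113 = -133/113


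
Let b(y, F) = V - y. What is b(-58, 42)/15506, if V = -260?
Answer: -101/7753 ≈ -0.013027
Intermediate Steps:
b(y, F) = -260 - y
b(-58, 42)/15506 = (-260 - 1*(-58))/15506 = (-260 + 58)*(1/15506) = -202*1/15506 = -101/7753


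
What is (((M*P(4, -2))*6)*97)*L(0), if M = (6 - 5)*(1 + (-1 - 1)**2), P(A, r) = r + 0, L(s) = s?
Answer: 0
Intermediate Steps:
P(A, r) = r
M = 5 (M = 1*(1 + (-2)**2) = 1*(1 + 4) = 1*5 = 5)
(((M*P(4, -2))*6)*97)*L(0) = (((5*(-2))*6)*97)*0 = (-10*6*97)*0 = -60*97*0 = -5820*0 = 0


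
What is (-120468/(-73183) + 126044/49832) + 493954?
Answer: 450348492140413/911713814 ≈ 4.9396e+5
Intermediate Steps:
(-120468/(-73183) + 126044/49832) + 493954 = (-120468*(-1/73183) + 126044*(1/49832)) + 493954 = (120468/73183 + 31511/12458) + 493954 = 3806859857/911713814 + 493954 = 450348492140413/911713814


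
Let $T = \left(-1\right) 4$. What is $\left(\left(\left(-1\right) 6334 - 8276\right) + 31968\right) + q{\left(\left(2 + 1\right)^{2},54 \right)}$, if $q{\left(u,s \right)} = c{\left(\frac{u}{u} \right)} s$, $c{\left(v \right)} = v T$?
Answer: $17142$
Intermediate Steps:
$T = -4$
$c{\left(v \right)} = - 4 v$ ($c{\left(v \right)} = v \left(-4\right) = - 4 v$)
$q{\left(u,s \right)} = - 4 s$ ($q{\left(u,s \right)} = - 4 \frac{u}{u} s = \left(-4\right) 1 s = - 4 s$)
$\left(\left(\left(-1\right) 6334 - 8276\right) + 31968\right) + q{\left(\left(2 + 1\right)^{2},54 \right)} = \left(\left(\left(-1\right) 6334 - 8276\right) + 31968\right) - 216 = \left(\left(-6334 - 8276\right) + 31968\right) - 216 = \left(-14610 + 31968\right) - 216 = 17358 - 216 = 17142$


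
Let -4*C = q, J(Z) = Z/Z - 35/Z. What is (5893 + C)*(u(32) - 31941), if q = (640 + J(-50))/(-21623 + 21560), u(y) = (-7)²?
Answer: -1880207667/10 ≈ -1.8802e+8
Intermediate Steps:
u(y) = 49
J(Z) = 1 - 35/Z
q = -713/70 (q = (640 + (-35 - 50)/(-50))/(-21623 + 21560) = (640 - 1/50*(-85))/(-63) = (640 + 17/10)*(-1/63) = (6417/10)*(-1/63) = -713/70 ≈ -10.186)
C = 713/280 (C = -¼*(-713/70) = 713/280 ≈ 2.5464)
(5893 + C)*(u(32) - 31941) = (5893 + 713/280)*(49 - 31941) = (1650753/280)*(-31892) = -1880207667/10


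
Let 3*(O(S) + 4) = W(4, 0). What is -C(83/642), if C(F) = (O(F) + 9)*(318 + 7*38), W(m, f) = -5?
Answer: -5840/3 ≈ -1946.7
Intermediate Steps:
O(S) = -17/3 (O(S) = -4 + (1/3)*(-5) = -4 - 5/3 = -17/3)
C(F) = 5840/3 (C(F) = (-17/3 + 9)*(318 + 7*38) = 10*(318 + 266)/3 = (10/3)*584 = 5840/3)
-C(83/642) = -1*5840/3 = -5840/3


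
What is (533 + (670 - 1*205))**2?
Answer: 996004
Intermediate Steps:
(533 + (670 - 1*205))**2 = (533 + (670 - 205))**2 = (533 + 465)**2 = 998**2 = 996004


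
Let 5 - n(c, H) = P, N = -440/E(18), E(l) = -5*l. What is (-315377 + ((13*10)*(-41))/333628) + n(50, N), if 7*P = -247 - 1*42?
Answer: -368211063065/1167698 ≈ -3.1533e+5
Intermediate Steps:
P = -289/7 (P = (-247 - 1*42)/7 = (-247 - 42)/7 = (1/7)*(-289) = -289/7 ≈ -41.286)
N = 44/9 (N = -440/((-5*18)) = -440/(-90) = -440*(-1/90) = 44/9 ≈ 4.8889)
n(c, H) = 324/7 (n(c, H) = 5 - 1*(-289/7) = 5 + 289/7 = 324/7)
(-315377 + ((13*10)*(-41))/333628) + n(50, N) = (-315377 + ((13*10)*(-41))/333628) + 324/7 = (-315377 + (130*(-41))*(1/333628)) + 324/7 = (-315377 - 5330*1/333628) + 324/7 = (-315377 - 2665/166814) + 324/7 = -52609301543/166814 + 324/7 = -368211063065/1167698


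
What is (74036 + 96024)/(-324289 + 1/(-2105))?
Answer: -178988150/341314173 ≈ -0.52441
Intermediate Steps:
(74036 + 96024)/(-324289 + 1/(-2105)) = 170060/(-324289 - 1/2105) = 170060/(-682628346/2105) = 170060*(-2105/682628346) = -178988150/341314173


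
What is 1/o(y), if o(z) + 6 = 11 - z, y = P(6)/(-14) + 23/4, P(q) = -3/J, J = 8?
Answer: -112/87 ≈ -1.2874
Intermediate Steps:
P(q) = -3/8
y = 647/112 (y = -3/8/(-14) + 23/4 = -3/8*(-1/14) + 23*(¼) = 3/112 + 23/4 = 647/112 ≈ 5.7768)
o(z) = 5 - z (o(z) = -6 + (11 - z) = 5 - z)
1/o(y) = 1/(5 - 1*647/112) = 1/(5 - 647/112) = 1/(-87/112) = -112/87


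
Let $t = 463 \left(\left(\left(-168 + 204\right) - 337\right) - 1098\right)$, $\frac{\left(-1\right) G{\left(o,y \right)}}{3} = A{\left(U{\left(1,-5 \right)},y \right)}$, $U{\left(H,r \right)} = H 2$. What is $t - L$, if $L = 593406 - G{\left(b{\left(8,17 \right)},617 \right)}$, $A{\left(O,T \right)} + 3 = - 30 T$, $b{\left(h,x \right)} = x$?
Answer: $-1185604$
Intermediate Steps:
$U{\left(H,r \right)} = 2 H$
$A{\left(O,T \right)} = -3 - 30 T$
$G{\left(o,y \right)} = 9 + 90 y$ ($G{\left(o,y \right)} = - 3 \left(-3 - 30 y\right) = 9 + 90 y$)
$t = -647737$ ($t = 463 \left(\left(36 - 337\right) - 1098\right) = 463 \left(-301 - 1098\right) = 463 \left(-1399\right) = -647737$)
$L = 537867$ ($L = 593406 - \left(9 + 90 \cdot 617\right) = 593406 - \left(9 + 55530\right) = 593406 - 55539 = 537867$)
$t - L = -647737 - 537867 = -1185604$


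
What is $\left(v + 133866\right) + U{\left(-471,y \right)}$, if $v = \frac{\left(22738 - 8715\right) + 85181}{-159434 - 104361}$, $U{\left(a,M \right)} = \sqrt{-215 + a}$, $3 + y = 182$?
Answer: $\frac{5044726038}{37685} + 7 i \sqrt{14} \approx 1.3387 \cdot 10^{5} + 26.192 i$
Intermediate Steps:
$y = 179$ ($y = -3 + 182 = 179$)
$v = - \frac{14172}{37685}$ ($v = \frac{\left(22738 - 8715\right) + 85181}{-263795} = \left(14023 + 85181\right) \left(- \frac{1}{263795}\right) = 99204 \left(- \frac{1}{263795}\right) = - \frac{14172}{37685} \approx -0.37606$)
$\left(v + 133866\right) + U{\left(-471,y \right)} = \left(- \frac{14172}{37685} + 133866\right) + \sqrt{-215 - 471} = \frac{5044726038}{37685} + \sqrt{-686} = \frac{5044726038}{37685} + 7 i \sqrt{14}$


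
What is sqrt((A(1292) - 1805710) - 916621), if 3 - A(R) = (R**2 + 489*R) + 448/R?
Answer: 2*I*sqrt(131021062049)/323 ≈ 2241.3*I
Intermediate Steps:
A(R) = 3 - R**2 - 489*R - 448/R (A(R) = 3 - ((R**2 + 489*R) + 448/R) = 3 - (R**2 + 448/R + 489*R) = 3 + (-R**2 - 489*R - 448/R) = 3 - R**2 - 489*R - 448/R)
sqrt((A(1292) - 1805710) - 916621) = sqrt(((3 - 1*1292**2 - 489*1292 - 448/1292) - 1805710) - 916621) = sqrt(((3 - 1*1669264 - 631788 - 448*1/1292) - 1805710) - 916621) = sqrt(((3 - 1669264 - 631788 - 112/323) - 1805710) - 916621) = sqrt((-743238939/323 - 1805710) - 916621) = sqrt(-1326483269/323 - 916621) = sqrt(-1622551852/323) = 2*I*sqrt(131021062049)/323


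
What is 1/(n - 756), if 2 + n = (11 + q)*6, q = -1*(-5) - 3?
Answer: -1/680 ≈ -0.0014706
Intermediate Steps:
q = 2 (q = 5 - 3 = 2)
n = 76 (n = -2 + (11 + 2)*6 = -2 + 13*6 = -2 + 78 = 76)
1/(n - 756) = 1/(76 - 756) = 1/(-680) = -1/680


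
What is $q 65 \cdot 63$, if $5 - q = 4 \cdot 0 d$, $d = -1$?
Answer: $20475$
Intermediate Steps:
$q = 5$ ($q = 5 - 4 \cdot 0 \left(-1\right) = 5 - 0 \left(-1\right) = 5 - 0 = 5 + 0 = 5$)
$q 65 \cdot 63 = 5 \cdot 65 \cdot 63 = 325 \cdot 63 = 20475$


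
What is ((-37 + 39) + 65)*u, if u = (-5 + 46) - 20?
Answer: 1407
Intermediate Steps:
u = 21 (u = 41 - 20 = 21)
((-37 + 39) + 65)*u = ((-37 + 39) + 65)*21 = (2 + 65)*21 = 67*21 = 1407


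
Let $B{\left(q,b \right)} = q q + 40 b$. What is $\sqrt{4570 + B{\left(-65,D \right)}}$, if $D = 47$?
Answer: $5 \sqrt{427} \approx 103.32$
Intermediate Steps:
$B{\left(q,b \right)} = q^{2} + 40 b$
$\sqrt{4570 + B{\left(-65,D \right)}} = \sqrt{4570 + \left(\left(-65\right)^{2} + 40 \cdot 47\right)} = \sqrt{4570 + \left(4225 + 1880\right)} = \sqrt{4570 + 6105} = \sqrt{10675} = 5 \sqrt{427}$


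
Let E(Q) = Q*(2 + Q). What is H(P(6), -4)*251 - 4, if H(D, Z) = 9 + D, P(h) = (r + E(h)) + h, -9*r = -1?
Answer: 142532/9 ≈ 15837.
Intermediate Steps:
r = ⅑ (r = -⅑*(-1) = ⅑ ≈ 0.11111)
P(h) = ⅑ + h + h*(2 + h) (P(h) = (⅑ + h*(2 + h)) + h = ⅑ + h + h*(2 + h))
H(P(6), -4)*251 - 4 = (9 + (⅑ + 6² + 3*6))*251 - 4 = (9 + (⅑ + 36 + 18))*251 - 4 = (9 + 487/9)*251 - 4 = (568/9)*251 - 4 = 142568/9 - 4 = 142532/9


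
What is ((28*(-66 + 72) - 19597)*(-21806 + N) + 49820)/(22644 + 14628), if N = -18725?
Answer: 262508873/12424 ≈ 21129.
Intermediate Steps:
((28*(-66 + 72) - 19597)*(-21806 + N) + 49820)/(22644 + 14628) = ((28*(-66 + 72) - 19597)*(-21806 - 18725) + 49820)/(22644 + 14628) = ((28*6 - 19597)*(-40531) + 49820)/37272 = ((168 - 19597)*(-40531) + 49820)*(1/37272) = (-19429*(-40531) + 49820)*(1/37272) = (787476799 + 49820)*(1/37272) = 787526619*(1/37272) = 262508873/12424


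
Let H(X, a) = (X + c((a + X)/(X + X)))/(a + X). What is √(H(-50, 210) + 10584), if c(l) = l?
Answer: √4233471/20 ≈ 102.88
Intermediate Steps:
H(X, a) = (X + (X + a)/(2*X))/(X + a) (H(X, a) = (X + (a + X)/(X + X))/(a + X) = (X + (X + a)/((2*X)))/(X + a) = (X + (X + a)*(1/(2*X)))/(X + a) = (X + (X + a)/(2*X))/(X + a))
√(H(-50, 210) + 10584) = √((½)*(-50 + 210 + 2*(-50)²)/(-50*(-50 + 210)) + 10584) = √((½)*(-1/50)*(-50 + 210 + 2*2500)/160 + 10584) = √((½)*(-1/50)*(1/160)*(-50 + 210 + 5000) + 10584) = √((½)*(-1/50)*(1/160)*5160 + 10584) = √(-129/400 + 10584) = √(4233471/400) = √4233471/20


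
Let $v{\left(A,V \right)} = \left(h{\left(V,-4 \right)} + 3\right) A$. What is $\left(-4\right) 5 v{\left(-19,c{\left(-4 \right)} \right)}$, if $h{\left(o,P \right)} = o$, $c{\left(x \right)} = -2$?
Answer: $380$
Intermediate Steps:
$v{\left(A,V \right)} = A \left(3 + V\right)$ ($v{\left(A,V \right)} = \left(V + 3\right) A = \left(3 + V\right) A = A \left(3 + V\right)$)
$\left(-4\right) 5 v{\left(-19,c{\left(-4 \right)} \right)} = \left(-4\right) 5 \left(- 19 \left(3 - 2\right)\right) = - 20 \left(\left(-19\right) 1\right) = \left(-20\right) \left(-19\right) = 380$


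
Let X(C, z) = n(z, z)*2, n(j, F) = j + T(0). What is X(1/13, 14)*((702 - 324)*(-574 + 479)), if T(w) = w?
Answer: -1005480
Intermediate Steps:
n(j, F) = j (n(j, F) = j + 0 = j)
X(C, z) = 2*z (X(C, z) = z*2 = 2*z)
X(1/13, 14)*((702 - 324)*(-574 + 479)) = (2*14)*((702 - 324)*(-574 + 479)) = 28*(378*(-95)) = 28*(-35910) = -1005480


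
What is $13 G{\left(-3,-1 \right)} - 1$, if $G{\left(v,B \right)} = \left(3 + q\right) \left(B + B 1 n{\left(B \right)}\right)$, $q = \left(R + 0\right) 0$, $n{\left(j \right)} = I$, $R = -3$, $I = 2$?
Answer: $-118$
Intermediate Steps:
$n{\left(j \right)} = 2$
$q = 0$ ($q = \left(-3 + 0\right) 0 = \left(-3\right) 0 = 0$)
$G{\left(v,B \right)} = 9 B$ ($G{\left(v,B \right)} = \left(3 + 0\right) \left(B + B 1 \cdot 2\right) = 3 \left(B + B 2\right) = 3 \left(B + 2 B\right) = 3 \cdot 3 B = 9 B$)
$13 G{\left(-3,-1 \right)} - 1 = 13 \cdot 9 \left(-1\right) - 1 = 13 \left(-9\right) - 1 = -117 - 1 = -118$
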